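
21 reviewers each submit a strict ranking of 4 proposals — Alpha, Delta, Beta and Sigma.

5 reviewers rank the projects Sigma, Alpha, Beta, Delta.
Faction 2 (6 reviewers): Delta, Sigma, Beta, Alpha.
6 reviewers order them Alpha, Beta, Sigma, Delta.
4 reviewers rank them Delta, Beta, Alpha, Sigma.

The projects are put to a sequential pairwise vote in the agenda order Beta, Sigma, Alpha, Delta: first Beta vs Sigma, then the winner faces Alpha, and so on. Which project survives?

Round 1: Beta vs Sigma — 10–11, Sigma advances.
Round 2: Sigma vs Alpha — 11–10, Sigma advances.
Round 3: Sigma vs Delta — 11–10, Sigma advances.
Sigma survives the agenda.

Sigma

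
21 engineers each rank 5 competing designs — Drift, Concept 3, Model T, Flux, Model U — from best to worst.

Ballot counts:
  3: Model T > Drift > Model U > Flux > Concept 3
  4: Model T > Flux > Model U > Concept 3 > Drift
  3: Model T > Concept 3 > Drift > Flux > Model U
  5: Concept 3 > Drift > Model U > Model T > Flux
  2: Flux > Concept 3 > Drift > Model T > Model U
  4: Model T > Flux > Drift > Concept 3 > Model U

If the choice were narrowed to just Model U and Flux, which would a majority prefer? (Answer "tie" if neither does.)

Ballots ranking Model U above Flux: 3 + 5 = 8.
Ballots ranking Flux above Model U: 21 − 8 = 13.
Flux wins the head-to-head 13–8.

Flux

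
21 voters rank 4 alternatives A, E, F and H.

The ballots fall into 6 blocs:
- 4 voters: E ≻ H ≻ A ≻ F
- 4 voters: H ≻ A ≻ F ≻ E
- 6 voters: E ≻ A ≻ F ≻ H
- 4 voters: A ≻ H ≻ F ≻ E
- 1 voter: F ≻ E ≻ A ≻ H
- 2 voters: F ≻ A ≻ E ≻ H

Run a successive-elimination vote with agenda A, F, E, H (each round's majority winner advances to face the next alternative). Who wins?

E

Round 1: A vs F — 18–3, A advances.
Round 2: A vs E — 10–11, E advances.
Round 3: E vs H — 13–8, E advances.
E survives the agenda.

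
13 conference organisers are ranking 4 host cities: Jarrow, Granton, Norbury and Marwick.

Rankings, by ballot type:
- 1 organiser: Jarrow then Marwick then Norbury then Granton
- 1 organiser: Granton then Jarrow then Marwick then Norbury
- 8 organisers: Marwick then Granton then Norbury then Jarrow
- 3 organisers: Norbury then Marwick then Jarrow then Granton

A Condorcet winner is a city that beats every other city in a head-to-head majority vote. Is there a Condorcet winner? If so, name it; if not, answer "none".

Pairwise majorities:
Jarrow vs Granton: Granton, 9–4.
Jarrow–Norbury: Norbury 11–2.
Jarrow vs Marwick: Marwick wins 11–2.
Granton vs Norbury: Granton, 9–4.
Granton–Marwick: Marwick 12–1.
Norbury vs Marwick: Marwick, 10–3.
Marwick defeats every rival head-to-head and is the Condorcet winner.

Marwick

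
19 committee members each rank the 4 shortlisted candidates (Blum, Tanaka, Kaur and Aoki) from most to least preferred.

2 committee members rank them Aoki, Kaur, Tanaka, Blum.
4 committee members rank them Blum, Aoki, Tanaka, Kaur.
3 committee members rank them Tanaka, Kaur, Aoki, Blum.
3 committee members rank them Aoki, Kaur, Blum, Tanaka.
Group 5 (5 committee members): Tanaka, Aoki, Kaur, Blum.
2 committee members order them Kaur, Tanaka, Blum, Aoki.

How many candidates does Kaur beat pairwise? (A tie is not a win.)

1

Kaur against each rival (19 committee members):
Kaur vs Blum: 15 to 4, Kaur.
Kaur vs Tanaka: Kaur preferred on 2+3+2 = 7 ballots; Tanaka wins 12–7.
Kaur vs Aoki: Kaur preferred on 3+2 = 5 ballots; Aoki wins 14–5.
Kaur beats Blum; loses to Tanaka, Aoki — 1 pairwise win.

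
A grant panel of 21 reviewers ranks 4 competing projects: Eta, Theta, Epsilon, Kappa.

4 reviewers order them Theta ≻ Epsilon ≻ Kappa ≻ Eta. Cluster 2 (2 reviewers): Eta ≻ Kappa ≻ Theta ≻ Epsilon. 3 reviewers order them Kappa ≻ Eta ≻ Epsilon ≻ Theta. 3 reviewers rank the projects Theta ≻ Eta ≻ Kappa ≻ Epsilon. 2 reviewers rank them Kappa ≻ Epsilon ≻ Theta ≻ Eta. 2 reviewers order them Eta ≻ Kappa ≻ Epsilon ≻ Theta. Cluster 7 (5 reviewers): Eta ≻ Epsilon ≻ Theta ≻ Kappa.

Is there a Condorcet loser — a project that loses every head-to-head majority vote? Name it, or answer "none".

none

Head-to-head results (21 reviewers):
Eta vs Theta: Eta is ranked higher on 2+3+2+5 = 12 ballots, Theta on 9. Eta wins 12–9.
Eta vs Epsilon: Eta preferred on 2+3+3+2+5 = 15 ballots; Eta wins 15–6.
Eta vs Kappa: Eta, 12–9.
Theta vs Epsilon: Theta preferred on 4+2+3 = 9 ballots; Epsilon wins 12–9.
Theta vs Kappa: Theta, 12–9.
Epsilon vs Kappa: 4+5 = 9 for Epsilon, 12 for Kappa — Kappa by 12–9.
No project is winless: Eta beats Theta; Theta beats Kappa; Epsilon beats Theta; Kappa beats Epsilon. There is no Condorcet loser.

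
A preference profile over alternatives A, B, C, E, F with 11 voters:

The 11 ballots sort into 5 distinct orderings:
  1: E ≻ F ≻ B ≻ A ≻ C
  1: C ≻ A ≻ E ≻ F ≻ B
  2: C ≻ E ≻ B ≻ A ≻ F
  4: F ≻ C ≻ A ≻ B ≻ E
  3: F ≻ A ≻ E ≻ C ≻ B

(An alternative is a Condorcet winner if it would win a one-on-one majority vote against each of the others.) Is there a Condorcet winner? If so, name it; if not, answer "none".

F

Pairwise majorities:
A vs B: A preferred on 1+4+3 = 8 ballots; A wins 8–3.
A vs C: 4 to 7, C.
A vs E: A is ranked higher on 1+4+3 = 8 ballots, E on 3. A wins 8–3.
A vs F: 3 to 8, F.
B vs C: 1 to 10, C.
B vs E: 4 to 7, E.
B vs F: 2 to 9, F.
C vs E: 1+2+4 = 7 for C, 4 for E — C by 7–4.
C vs F: C preferred on 1+2 = 3 ballots; F wins 8–3.
E vs F: E preferred on 1+1+2 = 4 ballots; F wins 7–4.
Only F has no losses; F is the Condorcet winner.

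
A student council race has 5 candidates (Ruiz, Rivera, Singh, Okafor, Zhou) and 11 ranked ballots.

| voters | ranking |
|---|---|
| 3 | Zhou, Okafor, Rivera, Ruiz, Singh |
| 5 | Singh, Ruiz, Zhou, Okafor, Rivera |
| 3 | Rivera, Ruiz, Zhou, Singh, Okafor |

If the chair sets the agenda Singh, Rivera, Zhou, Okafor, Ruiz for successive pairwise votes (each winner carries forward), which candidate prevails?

Round 1: Singh vs Rivera — 5–6, Rivera advances.
Round 2: Rivera vs Zhou — 3–8, Zhou advances.
Round 3: Zhou vs Okafor — 11–0, Zhou advances.
Round 4: Zhou vs Ruiz — 3–8, Ruiz advances.
The agenda winner is Ruiz.

Ruiz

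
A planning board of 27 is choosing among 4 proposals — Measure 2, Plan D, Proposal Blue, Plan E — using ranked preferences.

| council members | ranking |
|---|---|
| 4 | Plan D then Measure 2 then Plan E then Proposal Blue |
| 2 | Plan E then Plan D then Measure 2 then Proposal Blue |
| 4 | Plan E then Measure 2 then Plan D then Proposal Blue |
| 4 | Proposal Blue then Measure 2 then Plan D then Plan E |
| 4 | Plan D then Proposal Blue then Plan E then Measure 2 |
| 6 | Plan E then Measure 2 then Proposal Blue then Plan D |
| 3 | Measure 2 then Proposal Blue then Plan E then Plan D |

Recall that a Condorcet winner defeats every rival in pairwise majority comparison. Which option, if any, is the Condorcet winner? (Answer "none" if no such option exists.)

Plan E

Check each pair by majority over 27 ballots:
Measure 2 vs Plan D: Measure 2, 17–10.
Measure 2–Proposal Blue: Measure 2 19–8.
Measure 2 vs Plan E: Plan E wins 16–11.
Plan D vs Proposal Blue: Plan D wins 14–13.
Plan D vs Plan E: Plan D preferred on 4+4+4 = 12 ballots; Plan E wins 15–12.
Proposal Blue vs Plan E: Plan E, 16–11.
Plan E wins every pairwise contest, so Plan E is the Condorcet winner.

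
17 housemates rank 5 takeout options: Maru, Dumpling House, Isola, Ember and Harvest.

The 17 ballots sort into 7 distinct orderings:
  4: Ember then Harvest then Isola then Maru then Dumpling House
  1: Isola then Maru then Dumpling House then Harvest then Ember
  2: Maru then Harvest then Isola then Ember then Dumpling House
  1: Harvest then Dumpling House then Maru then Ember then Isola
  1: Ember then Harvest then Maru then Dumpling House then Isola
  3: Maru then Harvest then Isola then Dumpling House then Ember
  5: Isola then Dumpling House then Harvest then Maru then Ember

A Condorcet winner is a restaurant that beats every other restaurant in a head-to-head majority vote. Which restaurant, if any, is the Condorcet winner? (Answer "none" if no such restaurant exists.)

Check each pair by majority over 17 ballots:
Maru vs Dumpling House: Maru preferred on 4+1+2+1+3 = 11 ballots; Maru wins 11–6.
Maru vs Isola: 2+1+1+3 = 7 for Maru, 10 for Isola — Isola by 10–7.
Maru vs Ember: 12 to 5, Maru.
Maru vs Harvest: Maru is ranked higher on 1+2+3 = 6 ballots, Harvest on 11. Harvest wins 11–6.
Dumpling House vs Isola: 1+1 = 2 for Dumpling House, 15 for Isola — Isola by 15–2.
Dumpling House vs Ember: 10 to 7, Dumpling House.
Dumpling House vs Harvest: Dumpling House is ranked higher on 1+5 = 6 ballots, Harvest on 11. Harvest wins 11–6.
Isola vs Ember: Isola preferred on 1+2+3+5 = 11 ballots; Isola wins 11–6.
Isola vs Harvest: Isola preferred on 1+5 = 6 ballots; Harvest wins 11–6.
Ember vs Harvest: Ember is ranked higher on 4+1 = 5 ballots, Harvest on 12. Harvest wins 12–5.
Harvest defeats every rival head-to-head and is the Condorcet winner.

Harvest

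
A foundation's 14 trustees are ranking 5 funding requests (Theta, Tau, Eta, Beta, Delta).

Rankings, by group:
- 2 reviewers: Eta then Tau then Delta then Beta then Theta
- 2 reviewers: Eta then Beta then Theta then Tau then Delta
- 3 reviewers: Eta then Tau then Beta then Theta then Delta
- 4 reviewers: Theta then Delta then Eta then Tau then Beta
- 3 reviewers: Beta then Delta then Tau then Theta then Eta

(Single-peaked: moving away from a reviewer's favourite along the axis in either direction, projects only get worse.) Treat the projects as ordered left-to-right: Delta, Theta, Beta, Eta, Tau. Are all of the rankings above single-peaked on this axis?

Axis positions: Delta=1, Theta=2, Beta=3, Eta=4, Tau=5.
Group 1: ranking walks positions 4-5-1-3-2; Delta is ranked above Beta even though Beta lies between Delta and the peak Eta on the axis — preferences dip and rise again. Not single-peaked.
Group 2 (peak Eta at position 4): ranking walks positions 4-3-2-5-1, expanding outward from the peak — single-peaked.
Group 3 (peak Eta at position 4): ranking walks positions 4-5-3-2-1, expanding outward from the peak — single-peaked.
Group 4: ranking walks positions 2-1-4-5-3; Eta is ranked above Beta even though Beta lies between Eta and the peak Theta on the axis — preferences dip and rise again. Not single-peaked.
Group 5: ranking walks positions 3-1-5-2-4; Delta is ranked above Theta even though Theta lies between Delta and the peak Beta on the axis — preferences dip and rise again. Not single-peaked.
Group 1 violates single-peakedness, so the profile is not single-peaked on this axis.

no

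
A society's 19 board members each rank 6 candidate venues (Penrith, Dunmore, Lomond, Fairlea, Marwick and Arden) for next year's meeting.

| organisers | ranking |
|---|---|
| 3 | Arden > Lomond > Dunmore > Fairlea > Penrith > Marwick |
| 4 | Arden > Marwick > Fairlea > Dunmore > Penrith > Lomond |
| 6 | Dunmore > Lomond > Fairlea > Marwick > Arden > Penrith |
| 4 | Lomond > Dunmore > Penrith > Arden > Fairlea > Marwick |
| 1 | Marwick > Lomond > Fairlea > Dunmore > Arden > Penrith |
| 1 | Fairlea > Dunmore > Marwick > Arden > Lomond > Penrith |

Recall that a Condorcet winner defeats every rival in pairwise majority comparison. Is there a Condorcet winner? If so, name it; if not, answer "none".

Dunmore

Head-to-head results (19 organisers):
Penrith vs Dunmore: Penrith is ranked higher on 0 ballots, Dunmore on 19. Dunmore wins 19–0.
Penrith vs Lomond: 4 for Penrith, 15 for Lomond — Lomond by 15–4.
Penrith vs Fairlea: 4 to 15, Fairlea.
Penrith vs Marwick: Penrith preferred on 3+4 = 7 ballots; Marwick wins 12–7.
Penrith vs Arden: 4 to 15, Arden.
Dunmore vs Lomond: 4+6+1 = 11 for Dunmore, 8 for Lomond — Dunmore by 11–8.
Dunmore vs Fairlea: Dunmore preferred on 3+6+4 = 13 ballots; Dunmore wins 13–6.
Dunmore vs Marwick: 14 to 5, Dunmore.
Dunmore vs Arden: Dunmore preferred on 6+4+1+1 = 12 ballots; Dunmore wins 12–7.
Lomond vs Fairlea: Lomond is ranked higher on 3+6+4+1 = 14 ballots, Fairlea on 5. Lomond wins 14–5.
Lomond vs Marwick: Lomond is ranked higher on 3+6+4 = 13 ballots, Marwick on 6. Lomond wins 13–6.
Lomond vs Arden: 11 to 8, Lomond.
Fairlea vs Marwick: Fairlea is ranked higher on 3+6+4+1 = 14 ballots, Marwick on 5. Fairlea wins 14–5.
Fairlea vs Arden: 8 to 11, Arden.
Marwick vs Arden: Marwick preferred on 6+1+1 = 8 ballots; Arden wins 11–8.
Only Dunmore has no losses; Dunmore is the Condorcet winner.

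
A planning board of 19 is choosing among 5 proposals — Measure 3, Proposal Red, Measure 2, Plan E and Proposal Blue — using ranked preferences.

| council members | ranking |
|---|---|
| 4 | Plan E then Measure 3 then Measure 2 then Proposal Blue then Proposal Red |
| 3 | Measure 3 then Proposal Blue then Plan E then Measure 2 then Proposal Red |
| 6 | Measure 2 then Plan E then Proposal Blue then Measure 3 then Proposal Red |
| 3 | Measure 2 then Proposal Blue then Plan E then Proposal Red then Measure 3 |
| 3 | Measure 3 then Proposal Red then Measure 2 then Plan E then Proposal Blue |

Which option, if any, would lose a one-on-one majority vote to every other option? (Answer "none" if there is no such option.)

Head-to-head results (19 council members):
Measure 3 vs Proposal Red: Measure 3 is ranked higher on 4+3+6+3 = 16 ballots, Proposal Red on 3. Measure 3 wins 16–3.
Measure 3–Measure 2: Measure 3 10–9.
Measure 3 vs Plan E: Plan E wins 13–6.
Measure 3 vs Proposal Blue: Measure 3, 10–9.
Proposal Red vs Measure 2: Measure 2 wins 16–3.
Proposal Red vs Plan E: 3 to 16, Plan E.
Proposal Red vs Proposal Blue: 3 for Proposal Red, 16 for Proposal Blue — Proposal Blue by 16–3.
Measure 2 vs Plan E: Measure 2 preferred on 6+3+3 = 12 ballots; Measure 2 wins 12–7.
Measure 2 vs Proposal Blue: Measure 2 is ranked higher on 4+6+3+3 = 16 ballots, Proposal Blue on 3. Measure 2 wins 16–3.
Plan E vs Proposal Blue: 4+6+3 = 13 for Plan E, 6 for Proposal Blue — Plan E by 13–6.
Only Proposal Red has no wins; Proposal Red is the Condorcet loser.

Proposal Red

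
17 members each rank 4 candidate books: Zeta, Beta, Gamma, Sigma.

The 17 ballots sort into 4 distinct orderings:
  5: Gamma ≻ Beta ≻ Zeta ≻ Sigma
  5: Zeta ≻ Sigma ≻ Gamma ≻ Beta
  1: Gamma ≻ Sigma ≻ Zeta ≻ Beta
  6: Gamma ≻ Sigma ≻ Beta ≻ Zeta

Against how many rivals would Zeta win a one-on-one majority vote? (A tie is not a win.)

Zeta against each rival (17 members):
Zeta–Beta: Beta 11–6.
Zeta vs Gamma: 5 for Zeta, 12 for Gamma — Gamma by 12–5.
Zeta vs Sigma: 5+5 = 10 for Zeta, 7 for Sigma — Zeta by 10–7.
Zeta beats Sigma; loses to Beta, Gamma — 1 pairwise win.

1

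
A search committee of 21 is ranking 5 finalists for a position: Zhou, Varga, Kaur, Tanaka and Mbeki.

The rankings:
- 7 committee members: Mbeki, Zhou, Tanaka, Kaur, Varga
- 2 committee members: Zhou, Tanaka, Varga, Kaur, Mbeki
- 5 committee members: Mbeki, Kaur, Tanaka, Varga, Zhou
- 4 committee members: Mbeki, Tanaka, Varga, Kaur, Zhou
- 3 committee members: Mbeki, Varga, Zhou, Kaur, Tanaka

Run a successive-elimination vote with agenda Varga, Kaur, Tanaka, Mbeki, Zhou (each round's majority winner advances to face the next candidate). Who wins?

Mbeki

Round 1: Varga vs Kaur — 9–12, Kaur advances.
Round 2: Kaur vs Tanaka — 8–13, Tanaka advances.
Round 3: Tanaka vs Mbeki — 2–19, Mbeki advances.
Round 4: Mbeki vs Zhou — 19–2, Mbeki advances.
The agenda winner is Mbeki.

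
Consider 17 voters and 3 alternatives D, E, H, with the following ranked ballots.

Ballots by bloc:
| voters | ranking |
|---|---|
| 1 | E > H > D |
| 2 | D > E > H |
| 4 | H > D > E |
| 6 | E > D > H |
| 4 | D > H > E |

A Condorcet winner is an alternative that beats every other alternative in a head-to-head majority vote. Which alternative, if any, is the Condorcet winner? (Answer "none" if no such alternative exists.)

Head-to-head results (17 voters):
D vs E: D wins 10–7.
D vs H: D wins 12–5.
E vs H: 9 to 8, E.
Only D has no losses; D is the Condorcet winner.

D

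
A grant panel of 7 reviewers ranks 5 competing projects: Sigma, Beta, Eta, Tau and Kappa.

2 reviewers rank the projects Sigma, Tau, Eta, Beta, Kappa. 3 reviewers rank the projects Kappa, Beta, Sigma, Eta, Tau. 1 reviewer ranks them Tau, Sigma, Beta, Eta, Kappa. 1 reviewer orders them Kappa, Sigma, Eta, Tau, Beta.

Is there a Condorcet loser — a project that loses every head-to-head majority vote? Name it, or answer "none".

none

Head-to-head results (7 reviewers):
Sigma vs Beta: Sigma is ranked higher on 2+1+1 = 4 ballots, Beta on 3. Sigma wins 4–3.
Sigma vs Eta: 2+3+1+1 = 7 for Sigma, 0 for Eta — Sigma by 7–0.
Sigma vs Tau: 2+3+1 = 6 for Sigma, 1 for Tau — Sigma by 6–1.
Sigma vs Kappa: Kappa wins 4–3.
Beta vs Eta: Beta wins 4–3.
Beta vs Tau: 3 for Beta, 4 for Tau — Tau by 4–3.
Beta vs Kappa: Kappa wins 4–3.
Eta vs Tau: 3+1 = 4 for Eta, 3 for Tau — Eta by 4–3.
Eta vs Kappa: Eta is ranked higher on 2+1 = 3 ballots, Kappa on 4. Kappa wins 4–3.
Tau vs Kappa: Kappa, 4–3.
Each project has at least one pairwise win (Sigma beats Beta; Beta beats Eta; Eta beats Tau; Tau beats Beta; Kappa beats Sigma) — no Condorcet loser.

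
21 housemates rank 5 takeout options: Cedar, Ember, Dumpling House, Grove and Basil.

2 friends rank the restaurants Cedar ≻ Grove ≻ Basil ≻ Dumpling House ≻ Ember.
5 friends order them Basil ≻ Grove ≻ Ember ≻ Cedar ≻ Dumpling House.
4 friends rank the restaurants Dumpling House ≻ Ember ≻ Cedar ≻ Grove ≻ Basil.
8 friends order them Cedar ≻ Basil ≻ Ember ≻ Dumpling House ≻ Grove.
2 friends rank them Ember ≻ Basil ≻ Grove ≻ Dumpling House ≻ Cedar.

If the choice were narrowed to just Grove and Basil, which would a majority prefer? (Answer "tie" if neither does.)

Ballots ranking Grove above Basil: 2 + 4 = 6.
Ballots ranking Basil above Grove: 21 − 6 = 15.
Basil wins the head-to-head 15–6.

Basil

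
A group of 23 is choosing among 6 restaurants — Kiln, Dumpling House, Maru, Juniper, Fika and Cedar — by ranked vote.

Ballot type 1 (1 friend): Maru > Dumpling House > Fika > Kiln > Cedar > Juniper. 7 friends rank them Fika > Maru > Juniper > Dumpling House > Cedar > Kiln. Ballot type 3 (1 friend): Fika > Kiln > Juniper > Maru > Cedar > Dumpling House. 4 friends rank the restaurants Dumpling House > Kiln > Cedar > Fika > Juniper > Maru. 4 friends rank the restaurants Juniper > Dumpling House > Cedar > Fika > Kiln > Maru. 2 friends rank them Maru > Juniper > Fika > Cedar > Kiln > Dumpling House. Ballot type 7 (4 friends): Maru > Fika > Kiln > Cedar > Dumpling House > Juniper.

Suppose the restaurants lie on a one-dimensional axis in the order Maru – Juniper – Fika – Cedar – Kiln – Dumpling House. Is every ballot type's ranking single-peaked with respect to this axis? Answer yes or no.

no

Axis positions: Maru=1, Juniper=2, Fika=3, Cedar=4, Kiln=5, Dumpling House=6.
Ballot type 1: ranking walks positions 1-6-3-5-4-2; Dumpling House is ranked above Juniper even though Juniper lies between Dumpling House and the peak Maru on the axis — preferences dip and rise again. Not single-peaked.
Ballot type 2: ranking walks positions 3-1-2-6-4-5; Maru is ranked above Juniper even though Juniper lies between Maru and the peak Fika on the axis — preferences dip and rise again. Not single-peaked.
Ballot type 3: ranking walks positions 3-5-2-1-4-6; Kiln is ranked above Cedar even though Cedar lies between Kiln and the peak Fika on the axis — preferences dip and rise again. Not single-peaked.
Ballot type 4 (peak Dumpling House at position 6): ranking walks positions 6-5-4-3-2-1, expanding outward from the peak — single-peaked.
Ballot type 5: ranking walks positions 2-6-4-3-5-1; Dumpling House is ranked above Fika even though Fika lies between Dumpling House and the peak Juniper on the axis — preferences dip and rise again. Not single-peaked.
Ballot type 6 (peak Maru at position 1): ranking walks positions 1-2-3-4-5-6, expanding outward from the peak — single-peaked.
Ballot type 7: ranking walks positions 1-3-5-4-6-2; Fika is ranked above Juniper even though Juniper lies between Fika and the peak Maru on the axis — preferences dip and rise again. Not single-peaked.
Ballot type 1 violates single-peakedness, so the profile is not single-peaked on this axis.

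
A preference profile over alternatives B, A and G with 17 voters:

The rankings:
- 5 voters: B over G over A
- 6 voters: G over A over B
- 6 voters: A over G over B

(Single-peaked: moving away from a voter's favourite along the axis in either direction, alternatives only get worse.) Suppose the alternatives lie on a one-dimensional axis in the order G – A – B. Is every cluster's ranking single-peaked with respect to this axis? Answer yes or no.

no

Axis positions: G=1, A=2, B=3.
Cluster 1: ranking walks positions 3-1-2; G is ranked above A even though A lies between G and the peak B on the axis — preferences dip and rise again. Not single-peaked.
Cluster 2 (peak G at position 1): ranking walks positions 1-2-3, expanding outward from the peak — single-peaked.
Cluster 3 (peak A at position 2): ranking walks positions 2-1-3, expanding outward from the peak — single-peaked.
Cluster 1 violates single-peakedness, so the profile is not single-peaked on this axis.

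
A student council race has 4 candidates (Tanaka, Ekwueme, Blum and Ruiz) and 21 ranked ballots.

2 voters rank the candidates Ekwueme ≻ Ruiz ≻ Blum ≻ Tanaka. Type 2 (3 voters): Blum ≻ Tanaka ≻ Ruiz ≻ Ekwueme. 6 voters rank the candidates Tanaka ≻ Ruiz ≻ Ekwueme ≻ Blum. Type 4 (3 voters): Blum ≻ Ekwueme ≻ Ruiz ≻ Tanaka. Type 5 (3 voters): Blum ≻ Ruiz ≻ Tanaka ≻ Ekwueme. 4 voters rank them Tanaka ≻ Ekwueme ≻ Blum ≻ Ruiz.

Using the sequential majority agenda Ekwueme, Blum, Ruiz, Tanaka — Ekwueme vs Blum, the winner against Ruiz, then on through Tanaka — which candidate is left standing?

Round 1: Ekwueme vs Blum — 12–9, Ekwueme advances.
Round 2: Ekwueme vs Ruiz — 9–12, Ruiz advances.
Round 3: Ruiz vs Tanaka — 8–13, Tanaka advances.
Tanaka survives the agenda.

Tanaka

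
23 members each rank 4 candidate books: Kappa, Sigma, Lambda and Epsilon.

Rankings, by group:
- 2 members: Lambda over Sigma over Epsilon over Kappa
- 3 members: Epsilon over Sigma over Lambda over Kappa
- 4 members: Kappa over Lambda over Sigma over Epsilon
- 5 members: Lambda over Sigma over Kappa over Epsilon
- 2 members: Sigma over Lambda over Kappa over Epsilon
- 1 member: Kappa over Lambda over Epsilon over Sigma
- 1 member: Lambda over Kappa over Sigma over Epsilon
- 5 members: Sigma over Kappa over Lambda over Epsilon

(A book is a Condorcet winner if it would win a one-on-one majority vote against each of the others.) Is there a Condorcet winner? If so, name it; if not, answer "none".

Lambda

Head-to-head results (23 members):
Kappa vs Sigma: Kappa preferred on 4+1+1 = 6 ballots; Sigma wins 17–6.
Kappa–Lambda: Lambda 13–10.
Kappa vs Epsilon: 18 to 5, Kappa.
Sigma–Lambda: Lambda 13–10.
Sigma–Epsilon: Sigma 19–4.
Lambda vs Epsilon: Lambda is ranked higher on 20 ballots, Epsilon on 3. Lambda wins 20–3.
Lambda wins every pairwise contest, so Lambda is the Condorcet winner.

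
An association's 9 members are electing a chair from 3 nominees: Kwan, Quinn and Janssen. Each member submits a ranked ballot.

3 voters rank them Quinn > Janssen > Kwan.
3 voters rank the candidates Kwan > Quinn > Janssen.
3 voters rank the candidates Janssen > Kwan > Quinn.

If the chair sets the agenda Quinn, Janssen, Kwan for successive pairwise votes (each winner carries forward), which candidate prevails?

Kwan

Round 1: Quinn vs Janssen — 6–3, Quinn advances.
Round 2: Quinn vs Kwan — 3–6, Kwan advances.
Kwan survives the agenda.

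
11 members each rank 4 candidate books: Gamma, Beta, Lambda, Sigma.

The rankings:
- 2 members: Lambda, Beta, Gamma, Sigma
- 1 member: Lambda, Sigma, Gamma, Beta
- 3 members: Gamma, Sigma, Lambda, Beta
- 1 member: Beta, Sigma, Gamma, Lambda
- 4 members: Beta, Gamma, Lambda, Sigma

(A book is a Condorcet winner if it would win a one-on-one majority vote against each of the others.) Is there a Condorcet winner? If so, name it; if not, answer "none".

Head-to-head results (11 members):
Gamma vs Beta: Beta wins 7–4.
Gamma–Lambda: Gamma 8–3.
Gamma vs Sigma: Gamma wins 9–2.
Beta vs Lambda: Lambda wins 6–5.
Beta vs Sigma: Beta, 7–4.
Lambda vs Sigma: Lambda, 7–4.
No book is unbeaten: Gamma loses to Beta; Beta loses to Lambda; Lambda loses to Gamma; Sigma loses to Gamma. In particular Gamma beats Lambda beats Beta beats Gamma is a majority cycle — no Condorcet winner exists.

none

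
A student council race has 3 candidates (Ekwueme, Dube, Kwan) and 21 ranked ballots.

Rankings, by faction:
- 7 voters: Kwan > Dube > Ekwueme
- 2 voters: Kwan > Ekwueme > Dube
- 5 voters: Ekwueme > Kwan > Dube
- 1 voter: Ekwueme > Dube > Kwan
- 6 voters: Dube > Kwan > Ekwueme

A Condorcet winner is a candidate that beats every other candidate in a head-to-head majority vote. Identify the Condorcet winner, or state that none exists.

Head-to-head results (21 voters):
Ekwueme vs Dube: Dube, 13–8.
Ekwueme vs Kwan: Kwan wins 15–6.
Dube–Kwan: Kwan 14–7.
Only Kwan has no losses; Kwan is the Condorcet winner.

Kwan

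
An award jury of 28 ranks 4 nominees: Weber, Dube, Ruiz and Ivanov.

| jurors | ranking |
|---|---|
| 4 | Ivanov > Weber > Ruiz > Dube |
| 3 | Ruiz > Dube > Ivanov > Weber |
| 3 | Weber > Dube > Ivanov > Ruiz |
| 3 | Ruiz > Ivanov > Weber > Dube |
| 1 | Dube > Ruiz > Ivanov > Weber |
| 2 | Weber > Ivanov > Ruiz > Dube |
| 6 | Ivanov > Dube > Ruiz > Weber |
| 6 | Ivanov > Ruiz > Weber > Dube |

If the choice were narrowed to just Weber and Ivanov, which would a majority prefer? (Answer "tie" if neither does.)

Ivanov

Ballots ranking Weber above Ivanov: 3 + 2 = 5.
Ballots ranking Ivanov above Weber: 28 − 5 = 23.
Ivanov wins the head-to-head 23–5.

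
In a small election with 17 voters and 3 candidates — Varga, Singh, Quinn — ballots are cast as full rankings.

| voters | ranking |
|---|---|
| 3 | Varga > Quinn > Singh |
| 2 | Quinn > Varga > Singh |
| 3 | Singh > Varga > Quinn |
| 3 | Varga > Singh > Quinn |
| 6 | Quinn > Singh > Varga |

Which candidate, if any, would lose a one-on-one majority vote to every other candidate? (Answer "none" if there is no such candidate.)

Pairwise majorities:
Varga vs Singh: Varga preferred on 3+2+3 = 8 ballots; Singh wins 9–8.
Varga vs Quinn: Varga is ranked higher on 3+3+3 = 9 ballots, Quinn on 8. Varga wins 9–8.
Singh vs Quinn: Singh is ranked higher on 3+3 = 6 ballots, Quinn on 11. Quinn wins 11–6.
No candidate is winless: Varga beats Quinn; Singh beats Varga; Quinn beats Singh. There is no Condorcet loser.

none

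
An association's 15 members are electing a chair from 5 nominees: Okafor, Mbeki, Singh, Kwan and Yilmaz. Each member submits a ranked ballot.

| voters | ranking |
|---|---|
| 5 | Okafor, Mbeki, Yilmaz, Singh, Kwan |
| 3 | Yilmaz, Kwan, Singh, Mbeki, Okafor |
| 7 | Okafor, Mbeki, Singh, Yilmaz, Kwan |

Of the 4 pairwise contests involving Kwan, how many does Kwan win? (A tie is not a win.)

0

Kwan against each rival (15 voters):
Kwan vs Okafor: Okafor, 12–3.
Kwan vs Mbeki: Mbeki, 12–3.
Kwan vs Singh: 3 for Kwan, 12 for Singh — Singh by 12–3.
Kwan vs Yilmaz: Yilmaz wins 15–0.
Kwan beats no one; loses to Okafor, Mbeki, Singh, Yilmaz — 0 pairwise wins.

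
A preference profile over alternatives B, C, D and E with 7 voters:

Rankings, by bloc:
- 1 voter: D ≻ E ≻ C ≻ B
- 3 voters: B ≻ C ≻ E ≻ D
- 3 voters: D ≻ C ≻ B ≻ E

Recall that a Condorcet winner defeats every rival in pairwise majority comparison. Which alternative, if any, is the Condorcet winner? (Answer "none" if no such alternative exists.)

D

Check each pair by majority over 7 ballots:
B vs C: B preferred on 3 ballots; C wins 4–3.
B vs D: B preferred on 3 ballots; D wins 4–3.
B vs E: 3+3 = 6 for B, 1 for E — B by 6–1.
C vs D: 3 to 4, D.
C vs E: 3+3 = 6 for C, 1 for E — C by 6–1.
D vs E: 1+3 = 4 for D, 3 for E — D by 4–3.
D wins every pairwise contest, so D is the Condorcet winner.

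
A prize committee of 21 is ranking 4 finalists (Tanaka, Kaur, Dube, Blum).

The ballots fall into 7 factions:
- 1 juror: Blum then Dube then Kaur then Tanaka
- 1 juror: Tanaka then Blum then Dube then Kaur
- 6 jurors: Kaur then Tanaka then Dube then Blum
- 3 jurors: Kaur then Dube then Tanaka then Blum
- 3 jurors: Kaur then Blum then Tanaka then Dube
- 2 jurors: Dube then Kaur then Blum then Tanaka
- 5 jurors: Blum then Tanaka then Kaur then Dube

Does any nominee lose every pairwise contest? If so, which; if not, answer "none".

none

Pairwise majorities:
Tanaka vs Kaur: 1+5 = 6 for Tanaka, 15 for Kaur — Kaur by 15–6.
Tanaka vs Dube: Tanaka, 15–6.
Tanaka vs Blum: Blum wins 11–10.
Kaur vs Dube: 6+3+3+5 = 17 for Kaur, 4 for Dube — Kaur by 17–4.
Kaur vs Blum: 14 to 7, Kaur.
Dube vs Blum: 11 to 10, Dube.
Each nominee has at least one pairwise win (Tanaka beats Dube; Kaur beats Tanaka; Dube beats Blum; Blum beats Tanaka) — no Condorcet loser.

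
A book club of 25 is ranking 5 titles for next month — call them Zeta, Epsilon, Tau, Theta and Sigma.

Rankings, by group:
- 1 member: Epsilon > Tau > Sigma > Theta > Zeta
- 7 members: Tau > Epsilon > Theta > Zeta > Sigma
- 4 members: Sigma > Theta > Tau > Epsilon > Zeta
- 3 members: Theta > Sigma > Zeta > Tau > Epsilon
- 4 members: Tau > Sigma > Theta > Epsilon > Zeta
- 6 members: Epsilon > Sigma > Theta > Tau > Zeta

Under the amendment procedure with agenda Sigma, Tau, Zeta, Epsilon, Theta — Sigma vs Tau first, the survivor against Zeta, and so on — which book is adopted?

Epsilon

Round 1: Sigma vs Tau — 13–12, Sigma advances.
Round 2: Sigma vs Zeta — 18–7, Sigma advances.
Round 3: Sigma vs Epsilon — 11–14, Epsilon advances.
Round 4: Epsilon vs Theta — 14–11, Epsilon advances.
The agenda winner is Epsilon.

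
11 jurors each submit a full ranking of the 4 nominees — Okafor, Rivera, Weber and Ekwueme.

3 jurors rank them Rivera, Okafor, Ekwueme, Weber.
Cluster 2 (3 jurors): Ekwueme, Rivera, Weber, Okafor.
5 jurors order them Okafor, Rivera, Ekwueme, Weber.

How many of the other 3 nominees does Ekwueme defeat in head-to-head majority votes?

Ekwueme against each rival (11 jurors):
Ekwueme vs Okafor: Ekwueme is ranked higher on 3 ballots, Okafor on 8. Okafor wins 8–3.
Ekwueme–Rivera: Rivera 8–3.
Ekwueme vs Weber: Ekwueme preferred on 3+3+5 = 11 ballots; Ekwueme wins 11–0.
Ekwueme beats Weber; loses to Okafor, Rivera — 1 pairwise win.

1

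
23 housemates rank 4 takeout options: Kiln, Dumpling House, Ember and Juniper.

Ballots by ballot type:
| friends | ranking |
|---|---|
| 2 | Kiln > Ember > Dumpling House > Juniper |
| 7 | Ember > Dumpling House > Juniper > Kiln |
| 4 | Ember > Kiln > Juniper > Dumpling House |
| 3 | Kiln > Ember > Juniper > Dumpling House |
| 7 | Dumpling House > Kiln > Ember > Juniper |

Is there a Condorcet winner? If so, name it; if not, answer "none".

Check each pair by majority over 23 ballots:
Kiln vs Dumpling House: Dumpling House, 14–9.
Kiln–Ember: Kiln 12–11.
Kiln–Juniper: Kiln 16–7.
Dumpling House vs Ember: Ember wins 16–7.
Dumpling House–Juniper: Dumpling House 16–7.
Ember vs Juniper: Ember, 23–0.
Every restaurant loses at least once (Kiln loses to Dumpling House; Dumpling House loses to Ember; Ember loses to Kiln; Juniper loses to Kiln). The majority relation contains the cycle Kiln > Ember > Dumpling House > Kiln, so there is no Condorcet winner.

none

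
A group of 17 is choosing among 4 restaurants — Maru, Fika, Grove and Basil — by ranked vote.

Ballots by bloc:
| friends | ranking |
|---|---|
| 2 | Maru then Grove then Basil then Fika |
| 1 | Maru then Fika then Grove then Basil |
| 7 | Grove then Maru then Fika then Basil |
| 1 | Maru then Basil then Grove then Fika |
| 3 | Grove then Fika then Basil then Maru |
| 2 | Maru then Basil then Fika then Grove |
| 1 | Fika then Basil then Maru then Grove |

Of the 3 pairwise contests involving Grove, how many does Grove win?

3

Grove against each rival (17 friends):
Grove vs Maru: Grove is ranked higher on 7+3 = 10 ballots, Maru on 7. Grove wins 10–7.
Grove vs Fika: Grove, 13–4.
Grove vs Basil: 13 to 4, Grove.
Grove beats Maru, Fika, Basil — 3 pairwise wins.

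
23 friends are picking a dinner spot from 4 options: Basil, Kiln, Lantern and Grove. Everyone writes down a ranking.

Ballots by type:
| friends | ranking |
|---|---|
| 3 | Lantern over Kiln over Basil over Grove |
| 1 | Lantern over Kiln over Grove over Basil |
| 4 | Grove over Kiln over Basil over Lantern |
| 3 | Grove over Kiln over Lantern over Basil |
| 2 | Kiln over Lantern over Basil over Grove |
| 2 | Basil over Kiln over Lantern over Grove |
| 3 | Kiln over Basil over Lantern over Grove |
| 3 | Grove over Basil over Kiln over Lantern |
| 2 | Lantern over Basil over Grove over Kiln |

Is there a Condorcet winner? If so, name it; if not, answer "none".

none

Check each pair by majority over 23 ballots:
Basil vs Kiln: Kiln, 16–7.
Basil vs Lantern: Basil preferred on 4+2+3+3 = 12 ballots; Basil wins 12–11.
Basil–Grove: Basil 12–11.
Kiln vs Lantern: Kiln, 17–6.
Kiln–Grove: Grove 12–11.
Lantern vs Grove: Lantern preferred on 3+1+2+2+3+2 = 13 ballots; Lantern wins 13–10.
Every restaurant loses at least once (Basil loses to Kiln; Kiln loses to Grove; Lantern loses to Basil; Grove loses to Basil). The majority relation contains the cycle Basil beats Grove beats Kiln beats Basil, so there is no Condorcet winner.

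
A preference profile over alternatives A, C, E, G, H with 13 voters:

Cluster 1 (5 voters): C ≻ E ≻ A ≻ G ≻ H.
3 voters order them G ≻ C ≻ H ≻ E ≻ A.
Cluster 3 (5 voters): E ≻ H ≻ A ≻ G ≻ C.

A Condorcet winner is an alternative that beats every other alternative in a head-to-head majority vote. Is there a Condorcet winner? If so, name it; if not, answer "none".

none

Head-to-head results (13 voters):
A vs C: 5 for A, 8 for C — C by 8–5.
A vs E: A is ranked higher on 0 ballots, E on 13. E wins 13–0.
A vs G: A preferred on 5+5 = 10 ballots; A wins 10–3.
A vs H: A is ranked higher on 5 ballots, H on 8. H wins 8–5.
C vs E: C preferred on 5+3 = 8 ballots; C wins 8–5.
C vs G: 5 for C, 8 for G — G by 8–5.
C vs H: C preferred on 5+3 = 8 ballots; C wins 8–5.
E vs G: E preferred on 5+5 = 10 ballots; E wins 10–3.
E vs H: E preferred on 5+5 = 10 ballots; E wins 10–3.
G vs H: G is ranked higher on 5+3 = 8 ballots, H on 5. G wins 8–5.
No alternative is unbeaten: A loses to C; C loses to G; E loses to C; G loses to A; H loses to C. In particular A → G → C → A is a majority cycle — no Condorcet winner exists.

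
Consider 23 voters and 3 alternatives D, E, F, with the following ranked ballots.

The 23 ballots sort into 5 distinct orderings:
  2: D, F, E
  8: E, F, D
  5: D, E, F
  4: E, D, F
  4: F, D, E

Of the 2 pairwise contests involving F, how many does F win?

F against each rival (23 voters):
F vs D: F, 12–11.
F vs E: 2+4 = 6 for F, 17 for E — E by 17–6.
F beats D; loses to E — 1 pairwise win.

1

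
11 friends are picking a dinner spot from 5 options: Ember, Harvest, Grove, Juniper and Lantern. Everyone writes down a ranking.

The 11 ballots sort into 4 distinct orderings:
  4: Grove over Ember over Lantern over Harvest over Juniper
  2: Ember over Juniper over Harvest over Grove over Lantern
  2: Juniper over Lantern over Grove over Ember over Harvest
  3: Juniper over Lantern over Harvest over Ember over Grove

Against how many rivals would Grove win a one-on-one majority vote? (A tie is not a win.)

Grove against each rival (11 friends):
Grove vs Ember: 6 to 5, Grove.
Grove–Harvest: Grove 6–5.
Grove vs Juniper: Grove is ranked higher on 4 ballots, Juniper on 7. Juniper wins 7–4.
Grove vs Lantern: 6 to 5, Grove.
Grove beats Ember, Harvest, Lantern; loses to Juniper — 3 pairwise wins.

3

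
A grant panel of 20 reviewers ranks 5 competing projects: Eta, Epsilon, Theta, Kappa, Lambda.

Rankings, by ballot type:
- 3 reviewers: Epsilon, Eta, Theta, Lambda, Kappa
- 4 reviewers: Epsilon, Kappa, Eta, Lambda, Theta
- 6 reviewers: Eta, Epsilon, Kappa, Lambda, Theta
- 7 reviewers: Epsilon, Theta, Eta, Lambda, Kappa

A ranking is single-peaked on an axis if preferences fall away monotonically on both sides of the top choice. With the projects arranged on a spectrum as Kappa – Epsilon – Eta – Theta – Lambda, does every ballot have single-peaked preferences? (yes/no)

Axis positions: Kappa=1, Epsilon=2, Eta=3, Theta=4, Lambda=5.
Ballot type 1 (peak Epsilon at position 2): ranking walks positions 2-3-4-5-1, expanding outward from the peak — single-peaked.
Ballot type 2: ranking walks positions 2-1-3-5-4; Lambda is ranked above Theta even though Theta lies between Lambda and the peak Epsilon on the axis — preferences dip and rise again. Not single-peaked.
Ballot type 3: ranking walks positions 3-2-1-5-4; Lambda is ranked above Theta even though Theta lies between Lambda and the peak Eta on the axis — preferences dip and rise again. Not single-peaked.
Ballot type 4: ranking walks positions 2-4-3-5-1; Theta is ranked above Eta even though Eta lies between Theta and the peak Epsilon on the axis — preferences dip and rise again. Not single-peaked.
Ballot type 2 violates single-peakedness, so the profile is not single-peaked on this axis.

no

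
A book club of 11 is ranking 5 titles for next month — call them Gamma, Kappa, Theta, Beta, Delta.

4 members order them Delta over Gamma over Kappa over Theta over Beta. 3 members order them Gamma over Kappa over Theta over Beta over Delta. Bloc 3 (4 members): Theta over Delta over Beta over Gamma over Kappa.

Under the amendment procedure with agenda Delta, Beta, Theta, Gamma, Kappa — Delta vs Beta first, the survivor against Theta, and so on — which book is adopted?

Gamma

Round 1: Delta vs Beta — 8–3, Delta advances.
Round 2: Delta vs Theta — 4–7, Theta advances.
Round 3: Theta vs Gamma — 4–7, Gamma advances.
Round 4: Gamma vs Kappa — 11–0, Gamma advances.
The agenda winner is Gamma.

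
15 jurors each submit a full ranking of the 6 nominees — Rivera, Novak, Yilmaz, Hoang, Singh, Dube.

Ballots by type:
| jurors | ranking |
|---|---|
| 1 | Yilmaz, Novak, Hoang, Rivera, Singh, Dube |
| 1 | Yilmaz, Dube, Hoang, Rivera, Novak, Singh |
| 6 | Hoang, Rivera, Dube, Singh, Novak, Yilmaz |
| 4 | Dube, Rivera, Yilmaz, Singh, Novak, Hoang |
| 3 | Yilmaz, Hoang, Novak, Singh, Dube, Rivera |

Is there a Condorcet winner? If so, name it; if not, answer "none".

Check each pair by majority over 15 ballots:
Rivera vs Novak: Rivera preferred on 1+6+4 = 11 ballots; Rivera wins 11–4.
Rivera vs Yilmaz: Rivera preferred on 6+4 = 10 ballots; Rivera wins 10–5.
Rivera vs Hoang: Rivera is ranked higher on 4 ballots, Hoang on 11. Hoang wins 11–4.
Rivera vs Singh: 1+1+6+4 = 12 for Rivera, 3 for Singh — Rivera by 12–3.
Rivera vs Dube: Rivera is ranked higher on 1+6 = 7 ballots, Dube on 8. Dube wins 8–7.
Novak vs Yilmaz: 6 for Novak, 9 for Yilmaz — Yilmaz by 9–6.
Novak vs Hoang: 1+4 = 5 for Novak, 10 for Hoang — Hoang by 10–5.
Novak vs Singh: Novak preferred on 1+1+3 = 5 ballots; Singh wins 10–5.
Novak vs Dube: 4 to 11, Dube.
Yilmaz vs Hoang: 1+1+4+3 = 9 for Yilmaz, 6 for Hoang — Yilmaz by 9–6.
Yilmaz vs Singh: 9 to 6, Yilmaz.
Yilmaz vs Dube: 5 to 10, Dube.
Hoang vs Singh: 1+1+6+3 = 11 for Hoang, 4 for Singh — Hoang by 11–4.
Hoang vs Dube: Hoang preferred on 1+6+3 = 10 ballots; Hoang wins 10–5.
Singh vs Dube: Singh preferred on 1+3 = 4 ballots; Dube wins 11–4.
No nominee is unbeaten: Rivera loses to Hoang; Novak loses to Rivera; Yilmaz loses to Rivera; Hoang loses to Yilmaz; Singh loses to Rivera; Dube loses to Hoang. In particular Rivera → Yilmaz → Hoang → Rivera is a majority cycle — no Condorcet winner exists.

none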